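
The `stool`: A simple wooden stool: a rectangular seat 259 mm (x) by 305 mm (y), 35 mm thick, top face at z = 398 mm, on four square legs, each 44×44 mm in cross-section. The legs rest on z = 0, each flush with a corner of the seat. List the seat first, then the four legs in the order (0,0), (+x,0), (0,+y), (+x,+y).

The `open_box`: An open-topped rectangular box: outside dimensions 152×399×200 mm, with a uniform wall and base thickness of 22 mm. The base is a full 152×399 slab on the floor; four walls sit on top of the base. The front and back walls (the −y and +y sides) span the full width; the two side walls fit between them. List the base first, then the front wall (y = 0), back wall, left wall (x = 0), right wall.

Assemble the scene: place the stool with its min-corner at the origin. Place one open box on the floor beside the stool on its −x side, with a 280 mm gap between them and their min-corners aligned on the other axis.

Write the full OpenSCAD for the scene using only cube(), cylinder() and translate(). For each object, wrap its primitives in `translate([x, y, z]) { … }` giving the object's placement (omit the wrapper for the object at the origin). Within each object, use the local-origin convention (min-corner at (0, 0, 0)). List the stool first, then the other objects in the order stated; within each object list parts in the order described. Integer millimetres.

translate([0, 0, 363]) cube([259, 305, 35]);
cube([44, 44, 363]);
translate([215, 0, 0]) cube([44, 44, 363]);
translate([0, 261, 0]) cube([44, 44, 363]);
translate([215, 261, 0]) cube([44, 44, 363]);
translate([-432, 0, 0]) {
  cube([152, 399, 22]);
  translate([0, 0, 22]) cube([152, 22, 178]);
  translate([0, 377, 22]) cube([152, 22, 178]);
  translate([0, 22, 22]) cube([22, 355, 178]);
  translate([130, 22, 22]) cube([22, 355, 178]);
}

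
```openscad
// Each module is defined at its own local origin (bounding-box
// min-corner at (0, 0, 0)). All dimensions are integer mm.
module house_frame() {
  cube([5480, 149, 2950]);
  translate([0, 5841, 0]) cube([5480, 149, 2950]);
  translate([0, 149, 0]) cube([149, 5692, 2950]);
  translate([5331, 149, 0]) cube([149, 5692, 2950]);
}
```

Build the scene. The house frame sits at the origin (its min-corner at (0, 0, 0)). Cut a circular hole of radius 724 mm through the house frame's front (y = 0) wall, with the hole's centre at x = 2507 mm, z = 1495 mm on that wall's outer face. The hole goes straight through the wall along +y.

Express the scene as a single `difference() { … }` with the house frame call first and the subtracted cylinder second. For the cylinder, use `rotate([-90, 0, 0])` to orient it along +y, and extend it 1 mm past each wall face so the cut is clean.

difference() {
  house_frame();
  translate([2507, -1, 1495]) rotate([-90, 0, 0]) cylinder(h = 151, r = 724);
}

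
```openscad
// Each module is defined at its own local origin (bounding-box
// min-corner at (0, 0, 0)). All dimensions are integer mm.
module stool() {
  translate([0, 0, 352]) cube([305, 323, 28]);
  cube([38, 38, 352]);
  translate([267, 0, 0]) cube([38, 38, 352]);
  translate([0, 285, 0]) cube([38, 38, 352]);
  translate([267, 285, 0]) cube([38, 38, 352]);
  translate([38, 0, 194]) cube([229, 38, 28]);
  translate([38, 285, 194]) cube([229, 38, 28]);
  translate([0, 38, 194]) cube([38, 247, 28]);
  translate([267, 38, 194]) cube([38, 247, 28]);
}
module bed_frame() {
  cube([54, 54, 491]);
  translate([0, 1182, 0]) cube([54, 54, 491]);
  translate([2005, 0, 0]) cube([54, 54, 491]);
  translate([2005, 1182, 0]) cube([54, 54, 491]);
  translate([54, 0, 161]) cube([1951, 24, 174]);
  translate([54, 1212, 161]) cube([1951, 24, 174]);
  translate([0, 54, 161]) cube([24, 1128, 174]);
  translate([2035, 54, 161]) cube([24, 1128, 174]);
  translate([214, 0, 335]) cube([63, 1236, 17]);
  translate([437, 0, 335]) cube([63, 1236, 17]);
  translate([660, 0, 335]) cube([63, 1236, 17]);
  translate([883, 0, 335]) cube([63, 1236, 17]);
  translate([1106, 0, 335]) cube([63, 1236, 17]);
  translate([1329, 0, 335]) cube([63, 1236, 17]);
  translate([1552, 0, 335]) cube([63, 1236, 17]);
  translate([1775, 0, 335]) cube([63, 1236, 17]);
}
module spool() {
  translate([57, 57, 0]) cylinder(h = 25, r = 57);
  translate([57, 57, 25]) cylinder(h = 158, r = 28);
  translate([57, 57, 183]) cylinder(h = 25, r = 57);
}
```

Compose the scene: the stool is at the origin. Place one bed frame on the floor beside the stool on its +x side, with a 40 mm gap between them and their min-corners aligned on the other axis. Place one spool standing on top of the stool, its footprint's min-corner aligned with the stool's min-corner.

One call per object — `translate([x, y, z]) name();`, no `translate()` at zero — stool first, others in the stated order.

stool();
translate([345, 0, 0]) bed_frame();
translate([0, 0, 380]) spool();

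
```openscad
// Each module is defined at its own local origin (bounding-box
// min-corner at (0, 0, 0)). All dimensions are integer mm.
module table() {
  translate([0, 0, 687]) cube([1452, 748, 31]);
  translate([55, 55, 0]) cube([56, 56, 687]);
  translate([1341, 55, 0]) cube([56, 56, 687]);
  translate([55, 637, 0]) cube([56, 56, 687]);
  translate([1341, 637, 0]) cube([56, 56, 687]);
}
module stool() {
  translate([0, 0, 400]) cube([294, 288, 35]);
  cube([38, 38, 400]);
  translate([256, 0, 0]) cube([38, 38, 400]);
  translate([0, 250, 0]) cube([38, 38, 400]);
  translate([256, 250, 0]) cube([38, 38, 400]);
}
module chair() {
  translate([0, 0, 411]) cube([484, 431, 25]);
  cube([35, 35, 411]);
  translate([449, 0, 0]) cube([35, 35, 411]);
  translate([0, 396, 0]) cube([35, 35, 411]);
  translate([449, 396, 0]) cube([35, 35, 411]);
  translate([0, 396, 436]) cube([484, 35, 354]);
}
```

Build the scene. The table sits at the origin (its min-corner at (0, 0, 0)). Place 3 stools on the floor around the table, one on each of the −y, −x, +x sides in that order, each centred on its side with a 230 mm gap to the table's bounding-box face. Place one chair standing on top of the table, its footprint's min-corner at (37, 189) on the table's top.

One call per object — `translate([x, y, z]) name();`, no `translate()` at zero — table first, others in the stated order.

table();
translate([579, -518, 0]) stool();
translate([-524, 230, 0]) stool();
translate([1682, 230, 0]) stool();
translate([37, 189, 718]) chair();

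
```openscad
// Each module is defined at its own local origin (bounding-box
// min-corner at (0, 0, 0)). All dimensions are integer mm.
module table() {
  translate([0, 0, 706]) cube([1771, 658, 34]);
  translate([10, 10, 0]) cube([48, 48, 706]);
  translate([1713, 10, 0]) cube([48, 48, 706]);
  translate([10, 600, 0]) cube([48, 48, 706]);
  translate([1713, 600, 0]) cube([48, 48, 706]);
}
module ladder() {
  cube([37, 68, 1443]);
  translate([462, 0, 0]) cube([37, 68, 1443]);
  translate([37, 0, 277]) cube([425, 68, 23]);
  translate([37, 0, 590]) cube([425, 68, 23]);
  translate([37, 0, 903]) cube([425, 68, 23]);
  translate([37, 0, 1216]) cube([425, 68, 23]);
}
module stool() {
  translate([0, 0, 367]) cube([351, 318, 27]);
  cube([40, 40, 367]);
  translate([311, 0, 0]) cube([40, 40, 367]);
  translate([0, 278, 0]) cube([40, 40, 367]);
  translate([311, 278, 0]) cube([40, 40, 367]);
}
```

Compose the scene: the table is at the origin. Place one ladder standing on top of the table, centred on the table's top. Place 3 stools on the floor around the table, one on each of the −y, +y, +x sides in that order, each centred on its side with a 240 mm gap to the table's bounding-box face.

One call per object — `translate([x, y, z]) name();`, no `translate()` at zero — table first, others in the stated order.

table();
translate([636, 295, 740]) ladder();
translate([710, -558, 0]) stool();
translate([710, 898, 0]) stool();
translate([2011, 170, 0]) stool();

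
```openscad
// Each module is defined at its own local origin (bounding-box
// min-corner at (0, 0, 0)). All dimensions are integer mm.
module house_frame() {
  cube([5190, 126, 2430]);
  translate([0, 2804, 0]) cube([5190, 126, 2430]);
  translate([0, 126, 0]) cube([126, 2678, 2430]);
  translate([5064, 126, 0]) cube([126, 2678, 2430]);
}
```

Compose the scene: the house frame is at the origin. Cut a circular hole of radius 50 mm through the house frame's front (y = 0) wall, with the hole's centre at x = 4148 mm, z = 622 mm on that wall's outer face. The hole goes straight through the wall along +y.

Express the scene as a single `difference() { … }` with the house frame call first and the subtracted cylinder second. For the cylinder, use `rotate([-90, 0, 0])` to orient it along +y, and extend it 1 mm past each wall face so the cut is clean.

difference() {
  house_frame();
  translate([4148, -1, 622]) rotate([-90, 0, 0]) cylinder(h = 128, r = 50);
}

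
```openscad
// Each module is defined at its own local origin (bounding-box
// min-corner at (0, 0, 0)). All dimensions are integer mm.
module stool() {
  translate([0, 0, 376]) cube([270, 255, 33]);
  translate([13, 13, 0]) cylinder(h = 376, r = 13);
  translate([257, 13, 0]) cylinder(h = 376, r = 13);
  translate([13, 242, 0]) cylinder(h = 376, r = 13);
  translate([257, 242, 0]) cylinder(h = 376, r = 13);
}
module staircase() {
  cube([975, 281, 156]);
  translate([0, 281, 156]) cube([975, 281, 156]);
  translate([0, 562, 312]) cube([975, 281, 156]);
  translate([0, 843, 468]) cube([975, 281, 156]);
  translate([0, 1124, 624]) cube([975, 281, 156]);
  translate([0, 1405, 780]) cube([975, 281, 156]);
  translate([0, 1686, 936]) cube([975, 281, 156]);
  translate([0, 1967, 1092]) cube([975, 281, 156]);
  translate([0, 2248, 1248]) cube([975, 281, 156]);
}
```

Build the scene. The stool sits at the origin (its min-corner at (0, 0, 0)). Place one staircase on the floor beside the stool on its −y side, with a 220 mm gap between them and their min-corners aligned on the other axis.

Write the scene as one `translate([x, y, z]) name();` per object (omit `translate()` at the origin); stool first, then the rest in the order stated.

stool();
translate([0, -2749, 0]) staircase();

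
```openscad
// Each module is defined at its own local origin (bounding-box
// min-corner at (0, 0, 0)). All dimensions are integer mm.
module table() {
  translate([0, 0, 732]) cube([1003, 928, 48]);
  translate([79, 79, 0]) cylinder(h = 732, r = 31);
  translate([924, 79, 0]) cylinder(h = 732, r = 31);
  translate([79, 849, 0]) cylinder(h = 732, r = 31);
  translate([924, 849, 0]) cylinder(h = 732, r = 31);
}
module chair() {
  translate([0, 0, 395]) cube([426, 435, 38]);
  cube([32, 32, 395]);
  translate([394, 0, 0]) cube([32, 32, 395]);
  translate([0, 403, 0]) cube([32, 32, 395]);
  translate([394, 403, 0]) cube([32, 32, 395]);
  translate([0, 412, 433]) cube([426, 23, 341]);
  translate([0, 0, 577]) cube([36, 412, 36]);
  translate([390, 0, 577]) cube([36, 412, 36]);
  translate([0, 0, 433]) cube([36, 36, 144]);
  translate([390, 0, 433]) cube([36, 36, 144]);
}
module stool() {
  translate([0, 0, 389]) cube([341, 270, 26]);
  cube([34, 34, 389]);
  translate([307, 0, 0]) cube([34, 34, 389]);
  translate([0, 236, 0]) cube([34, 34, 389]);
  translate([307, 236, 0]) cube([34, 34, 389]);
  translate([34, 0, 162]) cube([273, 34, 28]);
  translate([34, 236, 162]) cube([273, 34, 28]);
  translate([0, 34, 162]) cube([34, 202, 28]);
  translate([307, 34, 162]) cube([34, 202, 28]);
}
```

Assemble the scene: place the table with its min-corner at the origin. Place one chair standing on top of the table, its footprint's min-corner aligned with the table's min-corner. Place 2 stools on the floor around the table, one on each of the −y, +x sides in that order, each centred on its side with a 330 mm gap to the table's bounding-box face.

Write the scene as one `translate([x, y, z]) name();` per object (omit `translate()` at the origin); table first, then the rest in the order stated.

table();
translate([0, 0, 780]) chair();
translate([331, -600, 0]) stool();
translate([1333, 329, 0]) stool();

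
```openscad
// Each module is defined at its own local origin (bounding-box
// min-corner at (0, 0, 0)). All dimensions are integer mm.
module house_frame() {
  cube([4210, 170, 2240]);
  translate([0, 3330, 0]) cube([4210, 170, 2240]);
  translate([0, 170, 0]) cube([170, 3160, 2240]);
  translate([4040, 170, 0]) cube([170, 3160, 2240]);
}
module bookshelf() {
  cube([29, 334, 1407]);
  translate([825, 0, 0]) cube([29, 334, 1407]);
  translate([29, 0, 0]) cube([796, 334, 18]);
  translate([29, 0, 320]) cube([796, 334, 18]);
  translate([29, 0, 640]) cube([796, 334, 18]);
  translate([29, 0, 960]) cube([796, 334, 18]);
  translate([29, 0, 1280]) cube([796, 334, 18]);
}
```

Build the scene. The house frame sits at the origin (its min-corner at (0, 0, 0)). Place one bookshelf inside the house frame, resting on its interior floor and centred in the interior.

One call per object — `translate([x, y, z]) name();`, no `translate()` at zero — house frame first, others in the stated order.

house_frame();
translate([1678, 1583, 0]) bookshelf();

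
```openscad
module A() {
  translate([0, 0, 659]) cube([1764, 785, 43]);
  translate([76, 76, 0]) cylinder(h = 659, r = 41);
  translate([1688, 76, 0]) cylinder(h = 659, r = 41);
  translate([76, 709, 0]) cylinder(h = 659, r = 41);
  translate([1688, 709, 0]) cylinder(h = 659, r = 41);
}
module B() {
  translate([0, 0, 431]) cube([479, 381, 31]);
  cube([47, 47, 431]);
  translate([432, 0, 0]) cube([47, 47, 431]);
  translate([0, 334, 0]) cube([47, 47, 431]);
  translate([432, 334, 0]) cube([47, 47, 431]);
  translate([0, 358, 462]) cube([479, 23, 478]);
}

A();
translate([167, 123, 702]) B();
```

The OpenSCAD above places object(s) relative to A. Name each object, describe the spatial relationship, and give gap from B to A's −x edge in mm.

A is a table. B is a chair. The chair is on top of the table. The gap from the chair to the table's −x edge is 167 mm.

The chair's min-x is at 167; the table's min-x is 0; gap = 167 mm.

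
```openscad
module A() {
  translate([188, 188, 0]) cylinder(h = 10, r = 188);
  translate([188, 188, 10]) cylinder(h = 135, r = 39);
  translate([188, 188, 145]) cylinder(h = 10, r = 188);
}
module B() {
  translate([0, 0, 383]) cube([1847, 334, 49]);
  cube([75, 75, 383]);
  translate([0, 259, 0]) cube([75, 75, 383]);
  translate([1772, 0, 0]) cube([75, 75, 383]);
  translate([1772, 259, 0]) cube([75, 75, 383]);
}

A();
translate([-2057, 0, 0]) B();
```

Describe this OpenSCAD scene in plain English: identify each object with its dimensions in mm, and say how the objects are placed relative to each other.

A is a spool: two coaxial disc flanges of radius 188 mm and thickness 10 mm, joined by a core cylinder of radius 39 mm and height 135 mm. The lower flange rests on z = 0 and the three cylinders share a vertical axis.

B is a long wooden bench with a 1847 mm (x) × 334 mm (y) seat, 49 mm thick, its top surface 432 mm above the floor. Four 75 mm square legs at the seat corners, flush with the edges, run from z = 0 to the seat underside.

The bench is on the floor beside the spool on its −x side.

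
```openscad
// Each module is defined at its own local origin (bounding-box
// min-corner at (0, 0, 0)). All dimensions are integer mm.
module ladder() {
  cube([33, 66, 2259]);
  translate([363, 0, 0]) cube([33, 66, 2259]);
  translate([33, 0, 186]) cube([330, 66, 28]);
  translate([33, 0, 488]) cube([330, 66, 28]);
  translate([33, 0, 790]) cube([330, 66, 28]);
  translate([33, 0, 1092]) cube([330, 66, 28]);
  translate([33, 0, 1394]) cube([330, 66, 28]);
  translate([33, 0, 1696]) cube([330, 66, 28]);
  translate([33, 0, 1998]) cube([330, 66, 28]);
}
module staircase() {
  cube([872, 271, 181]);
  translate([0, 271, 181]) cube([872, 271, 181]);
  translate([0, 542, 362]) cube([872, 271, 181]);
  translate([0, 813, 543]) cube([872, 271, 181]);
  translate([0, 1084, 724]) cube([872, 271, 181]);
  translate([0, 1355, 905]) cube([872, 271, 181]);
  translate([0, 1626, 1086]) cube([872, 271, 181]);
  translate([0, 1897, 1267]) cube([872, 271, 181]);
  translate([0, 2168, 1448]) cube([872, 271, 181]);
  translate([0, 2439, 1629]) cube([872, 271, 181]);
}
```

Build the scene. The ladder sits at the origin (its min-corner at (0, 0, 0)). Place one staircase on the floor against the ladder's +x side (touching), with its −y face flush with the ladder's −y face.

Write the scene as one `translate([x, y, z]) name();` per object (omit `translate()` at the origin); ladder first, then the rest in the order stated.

ladder();
translate([396, 0, 0]) staircase();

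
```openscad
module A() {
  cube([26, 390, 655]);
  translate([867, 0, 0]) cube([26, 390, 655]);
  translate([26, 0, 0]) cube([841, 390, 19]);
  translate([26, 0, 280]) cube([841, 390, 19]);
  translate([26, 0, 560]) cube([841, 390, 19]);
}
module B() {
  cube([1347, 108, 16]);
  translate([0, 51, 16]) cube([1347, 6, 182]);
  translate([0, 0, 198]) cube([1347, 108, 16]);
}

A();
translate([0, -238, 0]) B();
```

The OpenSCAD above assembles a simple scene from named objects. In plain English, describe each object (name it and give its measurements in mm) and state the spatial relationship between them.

A is an open bookshelf. Two side panels, each 26 mm thick, 390 mm deep and 655 mm tall, stand 893 mm apart (outside-to-outside). Between them sit 3 shelves, each 19 mm thick and 390 mm deep, spanning the full gap between the sides. The bottom shelf rests on the floor (its underside at z = 0) and the clear gap between one shelf's top and the next shelf's underside is 261 mm.

B is an I-beam lying along x, 1347 mm long. Overall section height 214 mm. Two flanges 108 mm wide (y) and 16 mm thick, one on the floor and one at the top; a web 6 mm thick runs between them, centred on the flange width.

The I-beam is on the floor beside the bookshelf on its −y side.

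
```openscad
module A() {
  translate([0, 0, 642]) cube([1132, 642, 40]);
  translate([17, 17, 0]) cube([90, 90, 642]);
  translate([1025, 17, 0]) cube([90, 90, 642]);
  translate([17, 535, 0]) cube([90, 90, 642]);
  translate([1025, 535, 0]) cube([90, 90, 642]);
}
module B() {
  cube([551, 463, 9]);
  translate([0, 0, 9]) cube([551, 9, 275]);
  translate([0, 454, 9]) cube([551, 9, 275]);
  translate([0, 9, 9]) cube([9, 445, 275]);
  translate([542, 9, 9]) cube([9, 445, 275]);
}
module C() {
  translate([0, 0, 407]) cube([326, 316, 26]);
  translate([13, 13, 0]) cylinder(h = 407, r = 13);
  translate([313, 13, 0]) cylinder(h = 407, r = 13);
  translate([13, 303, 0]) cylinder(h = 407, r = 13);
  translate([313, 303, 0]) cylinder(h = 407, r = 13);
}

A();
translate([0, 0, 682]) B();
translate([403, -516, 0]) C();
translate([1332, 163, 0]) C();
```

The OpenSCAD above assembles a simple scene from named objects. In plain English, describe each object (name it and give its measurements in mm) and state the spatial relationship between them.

A is a table: top 1132 mm (x) × 642 mm (y), 40 mm thick, upper face at z = 682 mm, on four 90×90 mm square legs, each inset 17 mm from the nearest pair of top edges, running from z = 0 to the bottom of the top.

B is an open storage box with external size 551×463×284 mm and wall thickness 9 mm (the base is also 9 mm thick). The base covers the whole footprint; the four walls stand on the base, with the y-facing walls full-width and the x-facing walls fitting between their inner faces.

C is a simple wooden stool: a rectangular seat 326 mm (x) by 316 mm (y), 26 mm thick, top face at z = 433 mm, on four round legs, each 26 mm in diameter. The legs rest on z = 0, each leg's axis is inset half a diameter from the nearest pair of seat edges (so the leg's bounding box is flush with the corner).

The open box is on top of the table. Two stools sit around the table at the −y, +x sides.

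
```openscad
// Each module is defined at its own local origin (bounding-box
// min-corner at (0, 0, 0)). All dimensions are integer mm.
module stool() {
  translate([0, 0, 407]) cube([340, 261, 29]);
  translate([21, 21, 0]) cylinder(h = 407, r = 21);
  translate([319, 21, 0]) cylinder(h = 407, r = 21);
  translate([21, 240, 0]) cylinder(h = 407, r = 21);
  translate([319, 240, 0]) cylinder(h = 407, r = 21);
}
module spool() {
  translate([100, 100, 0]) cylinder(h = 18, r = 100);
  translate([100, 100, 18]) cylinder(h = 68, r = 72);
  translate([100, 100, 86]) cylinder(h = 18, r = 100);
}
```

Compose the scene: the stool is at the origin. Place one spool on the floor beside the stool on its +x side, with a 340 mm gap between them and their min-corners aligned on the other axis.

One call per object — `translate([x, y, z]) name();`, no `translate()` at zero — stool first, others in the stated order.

stool();
translate([680, 0, 0]) spool();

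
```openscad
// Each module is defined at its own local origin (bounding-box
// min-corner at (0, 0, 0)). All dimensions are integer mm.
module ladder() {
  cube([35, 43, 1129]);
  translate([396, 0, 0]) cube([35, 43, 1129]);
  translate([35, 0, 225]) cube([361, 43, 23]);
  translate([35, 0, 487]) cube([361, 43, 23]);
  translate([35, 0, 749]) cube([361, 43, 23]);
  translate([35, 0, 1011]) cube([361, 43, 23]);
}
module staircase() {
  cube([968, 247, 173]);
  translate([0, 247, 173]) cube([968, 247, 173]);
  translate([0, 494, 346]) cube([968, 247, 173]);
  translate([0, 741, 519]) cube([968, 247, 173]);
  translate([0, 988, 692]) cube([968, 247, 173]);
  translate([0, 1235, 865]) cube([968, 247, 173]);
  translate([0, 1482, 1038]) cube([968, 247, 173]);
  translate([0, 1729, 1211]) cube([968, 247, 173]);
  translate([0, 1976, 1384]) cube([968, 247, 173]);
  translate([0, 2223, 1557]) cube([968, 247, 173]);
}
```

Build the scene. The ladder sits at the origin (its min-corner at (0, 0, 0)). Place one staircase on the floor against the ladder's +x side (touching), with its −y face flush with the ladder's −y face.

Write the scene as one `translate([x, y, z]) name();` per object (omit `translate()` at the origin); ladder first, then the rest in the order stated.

ladder();
translate([431, 0, 0]) staircase();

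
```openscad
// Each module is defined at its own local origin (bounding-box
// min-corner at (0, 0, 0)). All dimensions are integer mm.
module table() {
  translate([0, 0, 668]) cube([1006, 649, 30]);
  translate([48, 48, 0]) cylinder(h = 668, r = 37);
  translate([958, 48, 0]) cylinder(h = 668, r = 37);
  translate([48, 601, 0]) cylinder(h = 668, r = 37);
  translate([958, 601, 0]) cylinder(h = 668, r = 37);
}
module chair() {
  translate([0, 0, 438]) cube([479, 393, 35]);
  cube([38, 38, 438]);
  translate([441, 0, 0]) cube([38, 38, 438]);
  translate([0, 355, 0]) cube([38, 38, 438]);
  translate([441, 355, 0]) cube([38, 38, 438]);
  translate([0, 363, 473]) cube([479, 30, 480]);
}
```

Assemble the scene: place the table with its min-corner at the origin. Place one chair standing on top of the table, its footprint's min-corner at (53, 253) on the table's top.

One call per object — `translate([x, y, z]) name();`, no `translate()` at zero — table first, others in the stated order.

table();
translate([53, 253, 698]) chair();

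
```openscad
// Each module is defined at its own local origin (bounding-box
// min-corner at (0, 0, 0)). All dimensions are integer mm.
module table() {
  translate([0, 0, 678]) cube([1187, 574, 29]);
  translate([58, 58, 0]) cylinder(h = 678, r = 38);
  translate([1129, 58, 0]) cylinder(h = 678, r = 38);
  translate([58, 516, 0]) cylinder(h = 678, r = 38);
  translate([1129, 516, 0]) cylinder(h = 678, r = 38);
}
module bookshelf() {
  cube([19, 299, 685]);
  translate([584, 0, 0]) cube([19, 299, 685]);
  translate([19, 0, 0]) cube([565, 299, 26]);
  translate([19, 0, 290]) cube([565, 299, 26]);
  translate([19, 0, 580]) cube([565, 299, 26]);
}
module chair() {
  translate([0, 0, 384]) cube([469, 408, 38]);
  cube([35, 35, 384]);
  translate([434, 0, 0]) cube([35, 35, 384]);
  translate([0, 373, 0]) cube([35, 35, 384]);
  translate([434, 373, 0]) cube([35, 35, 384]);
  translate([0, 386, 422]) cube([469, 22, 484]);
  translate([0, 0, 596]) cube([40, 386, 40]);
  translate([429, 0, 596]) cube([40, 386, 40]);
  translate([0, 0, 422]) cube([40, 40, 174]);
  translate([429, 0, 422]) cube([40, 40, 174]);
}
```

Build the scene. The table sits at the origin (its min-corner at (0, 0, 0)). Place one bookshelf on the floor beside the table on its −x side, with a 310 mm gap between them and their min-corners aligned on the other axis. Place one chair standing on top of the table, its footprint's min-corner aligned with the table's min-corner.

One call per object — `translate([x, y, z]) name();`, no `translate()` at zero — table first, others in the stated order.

table();
translate([-913, 0, 0]) bookshelf();
translate([0, 0, 707]) chair();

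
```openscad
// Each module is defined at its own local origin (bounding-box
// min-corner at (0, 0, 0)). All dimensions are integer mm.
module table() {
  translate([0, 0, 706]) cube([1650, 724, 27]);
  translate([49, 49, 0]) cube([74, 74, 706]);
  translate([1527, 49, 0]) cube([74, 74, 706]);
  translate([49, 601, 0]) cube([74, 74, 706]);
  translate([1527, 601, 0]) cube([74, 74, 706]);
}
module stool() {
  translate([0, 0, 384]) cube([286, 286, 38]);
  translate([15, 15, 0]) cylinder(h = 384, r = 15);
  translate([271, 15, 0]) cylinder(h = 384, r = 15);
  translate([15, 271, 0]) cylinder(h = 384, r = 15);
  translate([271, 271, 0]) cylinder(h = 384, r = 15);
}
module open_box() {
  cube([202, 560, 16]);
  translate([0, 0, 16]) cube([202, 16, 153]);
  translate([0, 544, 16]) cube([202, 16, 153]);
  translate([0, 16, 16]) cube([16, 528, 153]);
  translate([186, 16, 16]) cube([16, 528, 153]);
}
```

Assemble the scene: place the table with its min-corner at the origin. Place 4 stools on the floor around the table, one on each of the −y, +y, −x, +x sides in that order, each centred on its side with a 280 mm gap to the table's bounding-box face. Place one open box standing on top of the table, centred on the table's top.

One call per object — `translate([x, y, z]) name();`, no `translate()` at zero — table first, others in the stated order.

table();
translate([682, -566, 0]) stool();
translate([682, 1004, 0]) stool();
translate([-566, 219, 0]) stool();
translate([1930, 219, 0]) stool();
translate([724, 82, 733]) open_box();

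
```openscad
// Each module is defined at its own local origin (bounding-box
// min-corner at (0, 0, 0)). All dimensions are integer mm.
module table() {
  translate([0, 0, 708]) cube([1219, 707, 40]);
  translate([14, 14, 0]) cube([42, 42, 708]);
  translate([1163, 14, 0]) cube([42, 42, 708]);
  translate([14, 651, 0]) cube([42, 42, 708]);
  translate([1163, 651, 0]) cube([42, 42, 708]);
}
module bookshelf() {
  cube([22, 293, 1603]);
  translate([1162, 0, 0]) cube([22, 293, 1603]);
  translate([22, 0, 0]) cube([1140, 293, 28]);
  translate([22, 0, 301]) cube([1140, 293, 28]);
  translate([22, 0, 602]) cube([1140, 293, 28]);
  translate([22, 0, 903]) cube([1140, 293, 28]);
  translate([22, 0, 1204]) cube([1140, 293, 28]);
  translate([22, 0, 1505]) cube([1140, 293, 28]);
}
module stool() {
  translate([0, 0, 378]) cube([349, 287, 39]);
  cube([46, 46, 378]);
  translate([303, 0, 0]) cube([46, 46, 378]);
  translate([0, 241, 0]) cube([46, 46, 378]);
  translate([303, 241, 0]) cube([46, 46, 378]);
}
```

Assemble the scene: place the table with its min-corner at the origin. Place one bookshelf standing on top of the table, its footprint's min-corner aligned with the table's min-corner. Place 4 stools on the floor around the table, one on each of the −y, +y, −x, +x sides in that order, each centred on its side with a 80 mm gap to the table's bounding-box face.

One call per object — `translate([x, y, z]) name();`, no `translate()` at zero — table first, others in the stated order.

table();
translate([0, 0, 748]) bookshelf();
translate([435, -367, 0]) stool();
translate([435, 787, 0]) stool();
translate([-429, 210, 0]) stool();
translate([1299, 210, 0]) stool();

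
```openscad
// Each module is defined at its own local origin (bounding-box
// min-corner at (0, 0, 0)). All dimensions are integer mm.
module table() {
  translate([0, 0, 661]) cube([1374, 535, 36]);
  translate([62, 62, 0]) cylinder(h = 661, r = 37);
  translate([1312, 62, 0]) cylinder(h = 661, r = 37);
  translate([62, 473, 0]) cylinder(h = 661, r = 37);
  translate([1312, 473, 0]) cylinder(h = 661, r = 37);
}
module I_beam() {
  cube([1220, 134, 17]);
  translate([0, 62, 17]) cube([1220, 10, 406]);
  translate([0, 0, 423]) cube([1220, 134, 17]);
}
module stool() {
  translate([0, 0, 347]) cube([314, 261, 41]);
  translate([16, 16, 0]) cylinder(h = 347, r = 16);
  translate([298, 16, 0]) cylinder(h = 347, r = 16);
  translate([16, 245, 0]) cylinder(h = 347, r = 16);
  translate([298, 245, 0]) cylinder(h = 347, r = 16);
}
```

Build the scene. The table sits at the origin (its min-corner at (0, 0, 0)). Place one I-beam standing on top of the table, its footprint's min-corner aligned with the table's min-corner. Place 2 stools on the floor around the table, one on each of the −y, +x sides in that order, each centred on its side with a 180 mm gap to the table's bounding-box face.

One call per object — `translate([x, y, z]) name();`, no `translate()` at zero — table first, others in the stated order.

table();
translate([0, 0, 697]) I_beam();
translate([530, -441, 0]) stool();
translate([1554, 137, 0]) stool();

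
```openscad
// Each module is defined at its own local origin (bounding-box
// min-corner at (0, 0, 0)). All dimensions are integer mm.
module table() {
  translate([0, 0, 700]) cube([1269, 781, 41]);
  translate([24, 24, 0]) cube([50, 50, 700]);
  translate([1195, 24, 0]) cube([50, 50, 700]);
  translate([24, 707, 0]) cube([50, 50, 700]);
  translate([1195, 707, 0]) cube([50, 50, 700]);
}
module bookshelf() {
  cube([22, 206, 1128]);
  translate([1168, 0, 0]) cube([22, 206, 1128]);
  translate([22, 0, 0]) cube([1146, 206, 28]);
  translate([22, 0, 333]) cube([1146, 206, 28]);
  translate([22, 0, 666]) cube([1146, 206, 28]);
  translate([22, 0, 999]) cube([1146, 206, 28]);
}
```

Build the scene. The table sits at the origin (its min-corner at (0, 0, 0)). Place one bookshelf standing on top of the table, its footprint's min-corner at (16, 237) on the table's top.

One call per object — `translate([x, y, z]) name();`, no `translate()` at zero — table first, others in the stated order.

table();
translate([16, 237, 741]) bookshelf();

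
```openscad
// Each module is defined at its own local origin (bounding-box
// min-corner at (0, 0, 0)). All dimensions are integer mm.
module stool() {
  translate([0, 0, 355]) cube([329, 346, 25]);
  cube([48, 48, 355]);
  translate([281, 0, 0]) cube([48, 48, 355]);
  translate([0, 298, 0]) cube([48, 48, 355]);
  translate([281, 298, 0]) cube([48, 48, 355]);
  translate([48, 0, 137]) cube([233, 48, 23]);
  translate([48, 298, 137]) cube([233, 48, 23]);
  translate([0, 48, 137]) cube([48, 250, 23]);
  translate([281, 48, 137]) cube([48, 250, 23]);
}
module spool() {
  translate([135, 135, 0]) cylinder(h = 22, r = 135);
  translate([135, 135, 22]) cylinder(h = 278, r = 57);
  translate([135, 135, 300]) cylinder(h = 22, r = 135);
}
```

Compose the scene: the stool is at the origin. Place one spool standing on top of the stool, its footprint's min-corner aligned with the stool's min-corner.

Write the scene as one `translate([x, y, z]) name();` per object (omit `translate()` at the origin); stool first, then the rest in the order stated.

stool();
translate([0, 0, 380]) spool();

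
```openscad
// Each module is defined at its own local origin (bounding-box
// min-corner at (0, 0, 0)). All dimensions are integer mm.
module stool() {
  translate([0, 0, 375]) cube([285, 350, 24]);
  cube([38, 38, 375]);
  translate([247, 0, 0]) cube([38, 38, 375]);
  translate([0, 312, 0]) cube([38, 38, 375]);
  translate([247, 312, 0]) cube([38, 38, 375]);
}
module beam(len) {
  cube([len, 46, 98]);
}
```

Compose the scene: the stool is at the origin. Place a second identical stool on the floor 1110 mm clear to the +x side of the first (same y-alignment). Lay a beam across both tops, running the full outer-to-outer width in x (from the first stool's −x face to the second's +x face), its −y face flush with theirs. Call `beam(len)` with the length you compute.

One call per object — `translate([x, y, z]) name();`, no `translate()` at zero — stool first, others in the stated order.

stool();
translate([1395, 0, 0]) stool();
translate([0, 0, 399]) beam(1680);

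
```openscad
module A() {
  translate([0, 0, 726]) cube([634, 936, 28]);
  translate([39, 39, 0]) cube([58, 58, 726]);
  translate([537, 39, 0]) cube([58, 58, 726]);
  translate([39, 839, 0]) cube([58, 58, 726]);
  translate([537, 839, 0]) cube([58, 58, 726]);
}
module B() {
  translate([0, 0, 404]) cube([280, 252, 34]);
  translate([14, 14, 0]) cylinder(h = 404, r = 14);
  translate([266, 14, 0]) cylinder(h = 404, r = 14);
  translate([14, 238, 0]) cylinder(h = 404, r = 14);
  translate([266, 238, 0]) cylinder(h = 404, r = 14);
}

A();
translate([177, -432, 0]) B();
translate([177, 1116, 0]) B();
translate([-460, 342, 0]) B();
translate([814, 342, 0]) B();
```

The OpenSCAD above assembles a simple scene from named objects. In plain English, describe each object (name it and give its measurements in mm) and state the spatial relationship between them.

A is a rectangular dining table. The top is 634×936×28 mm with its upper surface at z = 754 mm. It stands on four 58×58 mm square legs, each inset 39 mm from the nearest pair of top edges, running from the floor to the underside of the top.

B is a four-legged stool. The seat is 280×252 mm, 34 mm thick, top at z = 438 mm. It stands on four round legs, each 28 mm in diameter, from z = 0 to the seat underside, each leg's axis is inset half a diameter from the nearest pair of seat edges (so the leg's bounding box is flush with the corner).

Four stools sit around the table at the −y, +y, −x, +x sides.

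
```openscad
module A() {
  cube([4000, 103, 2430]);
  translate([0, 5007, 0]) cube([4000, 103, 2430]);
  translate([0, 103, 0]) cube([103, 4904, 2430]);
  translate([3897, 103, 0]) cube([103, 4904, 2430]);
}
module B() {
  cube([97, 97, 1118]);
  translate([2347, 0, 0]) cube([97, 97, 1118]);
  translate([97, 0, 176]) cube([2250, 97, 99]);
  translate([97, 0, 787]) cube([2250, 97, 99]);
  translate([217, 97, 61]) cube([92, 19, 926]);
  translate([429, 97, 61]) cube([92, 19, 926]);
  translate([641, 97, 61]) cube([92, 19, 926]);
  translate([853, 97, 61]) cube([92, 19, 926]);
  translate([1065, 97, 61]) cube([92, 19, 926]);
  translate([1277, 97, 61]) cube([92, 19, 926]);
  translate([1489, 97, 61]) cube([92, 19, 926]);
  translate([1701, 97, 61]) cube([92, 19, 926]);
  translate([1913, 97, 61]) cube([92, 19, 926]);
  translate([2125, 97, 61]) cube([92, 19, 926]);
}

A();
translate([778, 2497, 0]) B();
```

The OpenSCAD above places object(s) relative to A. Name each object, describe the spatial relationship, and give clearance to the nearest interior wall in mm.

A is a house frame. B is a fence section. The fence section sits inside the house frame, centred. The clearance to the nearest interior wall is 675 mm.

Clearances: x = 675, y = 2394; minimum 675 mm.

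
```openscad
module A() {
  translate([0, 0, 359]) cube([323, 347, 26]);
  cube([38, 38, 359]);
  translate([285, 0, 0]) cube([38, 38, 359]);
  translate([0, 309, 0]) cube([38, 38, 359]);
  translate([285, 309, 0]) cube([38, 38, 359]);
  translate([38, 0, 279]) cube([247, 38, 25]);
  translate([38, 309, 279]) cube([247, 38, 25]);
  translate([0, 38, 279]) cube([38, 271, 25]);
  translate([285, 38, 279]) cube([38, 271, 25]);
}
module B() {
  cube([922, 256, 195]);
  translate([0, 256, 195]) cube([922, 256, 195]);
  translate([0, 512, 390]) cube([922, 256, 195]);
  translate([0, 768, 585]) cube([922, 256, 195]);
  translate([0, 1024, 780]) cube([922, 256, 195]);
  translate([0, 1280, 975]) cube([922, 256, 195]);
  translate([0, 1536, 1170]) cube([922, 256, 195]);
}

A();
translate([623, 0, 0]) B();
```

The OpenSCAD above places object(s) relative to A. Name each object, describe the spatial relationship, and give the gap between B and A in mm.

A is a stool. B is a staircase. The staircase is on the floor beside the stool on its +x side. The gap between the staircase and the stool is 300 mm.

The staircase's nearest face is 300 mm from the stool's +x face.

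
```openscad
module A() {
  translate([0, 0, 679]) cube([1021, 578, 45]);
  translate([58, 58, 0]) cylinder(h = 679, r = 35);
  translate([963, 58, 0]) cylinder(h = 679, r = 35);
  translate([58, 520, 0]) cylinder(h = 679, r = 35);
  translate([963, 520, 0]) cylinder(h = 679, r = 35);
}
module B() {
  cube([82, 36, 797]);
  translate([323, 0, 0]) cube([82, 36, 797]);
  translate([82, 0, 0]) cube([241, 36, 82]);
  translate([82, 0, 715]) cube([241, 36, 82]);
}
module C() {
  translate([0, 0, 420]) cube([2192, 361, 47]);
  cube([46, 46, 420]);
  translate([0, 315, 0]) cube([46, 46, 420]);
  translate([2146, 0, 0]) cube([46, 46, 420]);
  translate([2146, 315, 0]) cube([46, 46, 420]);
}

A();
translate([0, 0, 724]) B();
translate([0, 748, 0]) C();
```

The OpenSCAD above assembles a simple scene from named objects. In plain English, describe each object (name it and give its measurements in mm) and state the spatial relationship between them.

A is a rectangular dining table. The top is 1021×578×45 mm with its upper surface at z = 724 mm. It stands on four round legs of 70 mm diameter, each leg's bounding box inset 23 mm from the nearest pair of top edges, running from the floor to the underside of the top.

B is a rectangular picture frame lying in the x–z plane (depth along y). The opening is 241 mm wide (x) by 633 mm tall (z), surrounded by a border 82 mm wide on all four sides. The frame is 36 mm deep and is made of two full-height vertical stiles with two horizontal rails fitted between them.

C is a long wooden bench with a 2192 mm (x) × 361 mm (y) seat, 47 mm thick, its top surface 467 mm above the floor. Four 46 mm square legs at the seat corners, flush with the edges, run from z = 0 to the seat underside.

The picture frame is on top of the table. The bench is on the floor beside the table on its +y side.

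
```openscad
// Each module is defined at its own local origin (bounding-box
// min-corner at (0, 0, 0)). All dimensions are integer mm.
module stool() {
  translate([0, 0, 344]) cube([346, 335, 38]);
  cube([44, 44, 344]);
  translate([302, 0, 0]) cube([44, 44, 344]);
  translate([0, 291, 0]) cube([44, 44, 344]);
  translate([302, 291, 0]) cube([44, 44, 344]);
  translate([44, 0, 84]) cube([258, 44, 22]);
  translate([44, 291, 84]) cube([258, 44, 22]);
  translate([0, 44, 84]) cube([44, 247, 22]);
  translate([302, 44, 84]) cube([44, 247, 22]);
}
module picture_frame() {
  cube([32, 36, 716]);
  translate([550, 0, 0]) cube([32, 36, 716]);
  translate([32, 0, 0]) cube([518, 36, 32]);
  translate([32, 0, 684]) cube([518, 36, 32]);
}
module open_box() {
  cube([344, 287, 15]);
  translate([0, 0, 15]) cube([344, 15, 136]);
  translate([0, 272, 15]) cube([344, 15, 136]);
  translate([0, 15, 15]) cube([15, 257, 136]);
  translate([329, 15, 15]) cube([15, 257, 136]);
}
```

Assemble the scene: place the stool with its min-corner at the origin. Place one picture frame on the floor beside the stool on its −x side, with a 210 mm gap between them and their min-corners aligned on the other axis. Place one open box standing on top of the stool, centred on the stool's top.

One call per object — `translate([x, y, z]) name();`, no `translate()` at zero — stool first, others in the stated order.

stool();
translate([-792, 0, 0]) picture_frame();
translate([1, 24, 382]) open_box();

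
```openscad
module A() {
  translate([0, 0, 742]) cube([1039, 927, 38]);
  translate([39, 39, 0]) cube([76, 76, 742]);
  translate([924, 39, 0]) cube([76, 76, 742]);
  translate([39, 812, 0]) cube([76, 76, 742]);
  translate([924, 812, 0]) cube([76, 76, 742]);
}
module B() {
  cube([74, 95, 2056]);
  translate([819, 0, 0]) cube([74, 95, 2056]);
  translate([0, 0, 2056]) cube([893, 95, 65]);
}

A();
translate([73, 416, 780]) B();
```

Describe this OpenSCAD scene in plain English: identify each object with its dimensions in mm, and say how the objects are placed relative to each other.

A is a rectangular dining table. The top is 1039×927×38 mm with its upper surface at z = 780 mm. It stands on four 76×76 mm square legs, each inset 39 mm from the nearest pair of top edges, running from the floor to the underside of the top.

B is a door frame. The clear opening is 745 mm wide and 2056 mm high. Two 74 mm wide jambs, 95 mm deep, stand either side of the opening from the floor to the top of the opening. A 65 mm thick head sits across the top of both jambs, spanning the full outside width of the frame.

The door frame is on top of the table, centred.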